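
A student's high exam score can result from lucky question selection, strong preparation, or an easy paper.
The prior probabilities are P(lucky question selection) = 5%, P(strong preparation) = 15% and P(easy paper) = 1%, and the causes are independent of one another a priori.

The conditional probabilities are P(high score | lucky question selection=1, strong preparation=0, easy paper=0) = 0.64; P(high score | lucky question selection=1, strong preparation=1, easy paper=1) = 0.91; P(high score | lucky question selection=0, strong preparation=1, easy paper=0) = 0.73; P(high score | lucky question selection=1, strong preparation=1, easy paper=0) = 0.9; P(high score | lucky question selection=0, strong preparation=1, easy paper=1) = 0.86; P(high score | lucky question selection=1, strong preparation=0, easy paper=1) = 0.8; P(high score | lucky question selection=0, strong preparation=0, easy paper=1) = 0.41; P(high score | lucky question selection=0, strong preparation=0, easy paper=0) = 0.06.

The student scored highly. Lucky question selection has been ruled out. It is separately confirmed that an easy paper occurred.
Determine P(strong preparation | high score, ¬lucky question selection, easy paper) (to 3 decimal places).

P(strong preparation | high score, ¬lucky question selection, easy paper) ≈ 0.270

By total probability over both values of strong preparation:
  P(high score | ¬lucky question selection, easy paper) = 0.41×0.85 + 0.86×0.15
        = 0.348500 + 0.129000 = 0.477500
The terms with strong preparation present sum to 0.129000, so
  P(strong preparation | high score, ¬lucky question selection, easy paper) = 0.129000 / 0.477500 ≈ 0.270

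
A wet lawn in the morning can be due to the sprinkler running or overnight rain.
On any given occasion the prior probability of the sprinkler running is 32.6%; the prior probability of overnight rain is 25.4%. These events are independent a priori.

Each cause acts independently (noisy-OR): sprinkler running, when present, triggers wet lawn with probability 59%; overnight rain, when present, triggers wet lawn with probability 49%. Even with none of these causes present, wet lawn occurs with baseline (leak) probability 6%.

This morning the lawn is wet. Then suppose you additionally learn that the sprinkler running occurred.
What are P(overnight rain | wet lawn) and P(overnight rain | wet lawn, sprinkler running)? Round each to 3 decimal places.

Under noisy-OR, P(wet lawn | causes) = 1 − (1−0.06)·∏(1−qᵢ) over the active causes.
Weight on overnight rain=true, given the evidence: 0.089125 + 0.066529 = 0.155654
Normalizer over all consistent configurations: 0.06*0.674*0.746 + 0.5206*0.674*0.254 + 0.6146*0.326*0.746 + 0.803446*0.326*0.254 = 0.335290
P(overnight rain | wet lawn) = 0.155654/0.335290 ≈ 0.464

Now condition on the additional information:
Numerator (weight on configurations with overnight rain): 0.803446×0.254 = 0.204075
Normalizer over all consistent configurations: 0.6146×0.746 + 0.803446×0.254 = 0.662567
Posterior = 0.204075 / 0.662567 ≈ 0.308

P(overnight rain | wet lawn) ≈ 0.464; P(overnight rain | wet lawn, sprinkler running) ≈ 0.308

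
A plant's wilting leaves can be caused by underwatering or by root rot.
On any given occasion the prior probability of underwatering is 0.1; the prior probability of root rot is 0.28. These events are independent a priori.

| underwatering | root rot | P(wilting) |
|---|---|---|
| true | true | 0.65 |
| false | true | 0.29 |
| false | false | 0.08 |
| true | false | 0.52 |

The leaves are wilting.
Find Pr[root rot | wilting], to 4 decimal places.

Pr[root rot | wilting] ≈ 0.5055

P(wilting) = 0.08·0.9·0.72 + 0.29·0.9·0.28 + 0.52·0.1·0.72 + 0.65·0.1·0.28 = 0.051840 + 0.073080 + 0.037440 + 0.018200 = 0.180560
Of this, 0.091280 comes from 0.073080 + 0.018200 (the root rot=true cases).
P(root rot | wilting) = 0.091280 / 0.180560 ≈ 0.5055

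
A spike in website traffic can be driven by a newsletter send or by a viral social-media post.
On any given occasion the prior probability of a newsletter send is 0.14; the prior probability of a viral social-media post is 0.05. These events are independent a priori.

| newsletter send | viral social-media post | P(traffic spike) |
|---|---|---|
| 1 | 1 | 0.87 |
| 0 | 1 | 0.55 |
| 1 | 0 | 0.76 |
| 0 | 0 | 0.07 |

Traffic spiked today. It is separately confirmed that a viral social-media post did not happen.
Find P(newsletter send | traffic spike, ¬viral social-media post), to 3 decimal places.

For the numerator, keep only newsletter send=true terms: 0.76×0.14 = 0.106400
The normalizing constant is 0.07×0.86 + 0.76×0.14 = 0.166600
Posterior = 0.106400 / 0.166600 ≈ 0.639

P(newsletter send | traffic spike, ¬viral social-media post) ≈ 0.639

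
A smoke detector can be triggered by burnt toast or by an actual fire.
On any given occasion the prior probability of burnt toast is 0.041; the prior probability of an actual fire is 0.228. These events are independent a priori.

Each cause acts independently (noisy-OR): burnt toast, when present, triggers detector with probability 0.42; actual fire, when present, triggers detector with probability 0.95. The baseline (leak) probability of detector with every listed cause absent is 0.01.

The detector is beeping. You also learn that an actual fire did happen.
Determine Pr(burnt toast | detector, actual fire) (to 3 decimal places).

Under noisy-OR, P(detector | causes) = 1 − (1−0.01)·∏(1−qᵢ) over the active causes.
P(detector | actual fire) = 0.9505·0.959 + 0.97129·0.041 = 0.911529 + 0.039823 = 0.951352
The burnt toast-present share is 0.97129·0.041 = 0.039823.
So P(burnt toast | detector, actual fire) = 0.039823/0.951352 ≈ 0.042.

Pr(burnt toast | detector, actual fire) ≈ 0.042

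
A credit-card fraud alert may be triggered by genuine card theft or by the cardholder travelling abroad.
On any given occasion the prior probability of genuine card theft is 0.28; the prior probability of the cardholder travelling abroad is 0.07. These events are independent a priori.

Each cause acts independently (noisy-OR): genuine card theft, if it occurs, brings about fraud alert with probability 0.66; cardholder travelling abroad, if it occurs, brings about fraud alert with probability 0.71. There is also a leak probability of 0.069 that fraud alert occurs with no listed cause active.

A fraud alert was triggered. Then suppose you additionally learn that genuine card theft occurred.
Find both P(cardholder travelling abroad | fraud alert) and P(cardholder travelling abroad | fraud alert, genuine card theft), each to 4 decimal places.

Under noisy-OR, P(fraud alert | causes) = 1 − (1−0.069)·∏(1−qᵢ) over the active causes.
Enumerate the 4 (genuine card theft, cardholder travelling abroad) configurations and weight by the priors:
  P(fraud alert) = 0.069*0.72*0.93 + 0.73001*0.72*0.07 + 0.68346*0.28*0.93 + 0.908203*0.28*0.07
        = 0.046202 + 0.036793 + 0.177973 + 0.017801 = 0.278769
Keeping only the cardholder travelling abroad-present terms gives 0.054594, so
  P(cardholder travelling abroad | fraud alert) = 0.054594 / 0.278769 ≈ 0.1958

Now condition on the additional information:
P(fraud alert | genuine card theft) = 0.68346·0.93 + 0.908203·0.07 = 0.635618 + 0.063574 = 0.699192
The cardholder travelling abroad-present share is 0.908203·0.07 = 0.063574.
P(cardholder travelling abroad | fraud alert, genuine card theft) = 0.063574 / 0.699192 ≈ 0.0909

P(cardholder travelling abroad | fraud alert) ≈ 0.1958; P(cardholder travelling abroad | fraud alert, genuine card theft) ≈ 0.0909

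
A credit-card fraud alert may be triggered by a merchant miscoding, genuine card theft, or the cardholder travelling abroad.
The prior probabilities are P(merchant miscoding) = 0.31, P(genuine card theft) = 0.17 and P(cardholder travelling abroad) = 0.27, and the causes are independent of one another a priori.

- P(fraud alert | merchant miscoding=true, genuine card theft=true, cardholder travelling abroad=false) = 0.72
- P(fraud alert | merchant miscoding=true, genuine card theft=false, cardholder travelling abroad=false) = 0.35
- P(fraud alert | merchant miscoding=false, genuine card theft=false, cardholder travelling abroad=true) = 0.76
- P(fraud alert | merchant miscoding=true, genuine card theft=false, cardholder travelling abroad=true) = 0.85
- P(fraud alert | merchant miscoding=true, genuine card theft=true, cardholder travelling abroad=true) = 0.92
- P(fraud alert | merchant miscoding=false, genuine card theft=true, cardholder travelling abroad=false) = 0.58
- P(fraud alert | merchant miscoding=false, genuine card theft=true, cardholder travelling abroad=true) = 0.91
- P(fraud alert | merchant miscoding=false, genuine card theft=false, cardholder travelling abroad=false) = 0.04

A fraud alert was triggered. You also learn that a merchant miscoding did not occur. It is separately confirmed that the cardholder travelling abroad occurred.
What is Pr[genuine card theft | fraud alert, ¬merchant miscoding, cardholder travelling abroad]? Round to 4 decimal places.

Pr[genuine card theft | fraud alert, ¬merchant miscoding, cardholder travelling abroad] ≈ 0.1969

For the numerator, keep only genuine card theft=true terms: 0.91×0.17 = 0.154700
Normalizer over all consistent configurations: 0.76×0.83 + 0.91×0.17 = 0.785500
Posterior = 0.154700 / 0.785500 ≈ 0.1969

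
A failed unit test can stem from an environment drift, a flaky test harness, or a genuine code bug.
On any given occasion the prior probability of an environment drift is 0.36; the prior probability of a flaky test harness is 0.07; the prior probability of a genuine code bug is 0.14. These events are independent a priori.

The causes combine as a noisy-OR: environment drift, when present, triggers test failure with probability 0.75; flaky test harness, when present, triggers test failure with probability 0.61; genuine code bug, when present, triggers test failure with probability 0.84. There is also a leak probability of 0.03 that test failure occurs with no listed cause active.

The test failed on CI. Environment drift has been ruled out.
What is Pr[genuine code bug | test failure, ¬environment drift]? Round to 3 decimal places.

Under noisy-OR, P(test failure | causes) = 1 − (1−0.03)·∏(1−qᵢ) over the active causes.
By total probability over the 4 (flaky test harness, genuine code bug) configurations:
  P(test failure | ¬environment drift) = 0.03×0.93×0.86 + 0.8448×0.93×0.14 + 0.6217×0.07×0.86 + 0.939472×0.07×0.14
        = 0.023994 + 0.109993 + 0.037426 + 0.009207 = 0.180620
Configurations with genuine code bug contribute 0.119200, so
  P(genuine code bug | test failure, ¬environment drift) = 0.119200 / 0.180620 ≈ 0.660

Pr[genuine code bug | test failure, ¬environment drift] ≈ 0.660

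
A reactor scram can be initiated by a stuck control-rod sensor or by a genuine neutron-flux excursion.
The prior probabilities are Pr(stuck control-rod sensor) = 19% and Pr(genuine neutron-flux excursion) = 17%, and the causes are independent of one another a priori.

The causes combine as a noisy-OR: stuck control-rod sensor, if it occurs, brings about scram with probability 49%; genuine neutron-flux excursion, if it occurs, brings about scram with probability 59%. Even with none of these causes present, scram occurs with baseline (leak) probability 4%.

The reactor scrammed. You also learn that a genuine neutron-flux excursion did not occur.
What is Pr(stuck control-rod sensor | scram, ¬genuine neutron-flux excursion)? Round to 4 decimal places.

Pr(stuck control-rod sensor | scram, ¬genuine neutron-flux excursion) ≈ 0.7496

Under noisy-OR, P(scram | causes) = 1 − (1−0.04)·∏(1−qᵢ) over the active causes.
Enumerate both values of stuck control-rod sensor and weight by the priors:
  P(scram | ¬genuine neutron-flux excursion) = 0.04×0.81 + 0.5104×0.19
        = 0.032400 + 0.096976 = 0.129376
The terms with stuck control-rod sensor present sum to 0.096976, so
  P(stuck control-rod sensor | scram, ¬genuine neutron-flux excursion) = 0.096976 / 0.129376 ≈ 0.7496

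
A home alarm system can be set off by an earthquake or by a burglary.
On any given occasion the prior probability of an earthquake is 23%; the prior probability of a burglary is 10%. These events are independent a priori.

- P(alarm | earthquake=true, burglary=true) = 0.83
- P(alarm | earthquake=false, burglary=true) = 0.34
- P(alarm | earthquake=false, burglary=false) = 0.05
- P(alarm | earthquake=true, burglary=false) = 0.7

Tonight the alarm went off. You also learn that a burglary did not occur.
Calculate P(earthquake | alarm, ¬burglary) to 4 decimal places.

P(earthquake | alarm, ¬burglary) ≈ 0.8070

Enumerate both values of earthquake and weight by the priors:
  P(alarm | ¬burglary) = 0.05×0.77 + 0.7×0.23
        = 0.038500 + 0.161000 = 0.199500
Keeping only the earthquake-present terms gives 0.161000, so
  P(earthquake | alarm, ¬burglary) = 0.161000 / 0.199500 ≈ 0.8070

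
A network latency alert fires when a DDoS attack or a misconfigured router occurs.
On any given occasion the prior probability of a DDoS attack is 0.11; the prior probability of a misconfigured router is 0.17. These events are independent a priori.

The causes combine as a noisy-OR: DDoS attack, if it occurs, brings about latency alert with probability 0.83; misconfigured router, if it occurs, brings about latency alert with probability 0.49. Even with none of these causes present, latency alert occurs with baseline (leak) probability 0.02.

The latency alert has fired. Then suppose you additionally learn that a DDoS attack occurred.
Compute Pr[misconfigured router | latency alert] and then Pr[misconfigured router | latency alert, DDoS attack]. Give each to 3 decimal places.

Pr[misconfigured router | latency alert] ≈ 0.505; Pr[misconfigured router | latency alert, DDoS attack] ≈ 0.184

Under noisy-OR, P(latency alert | causes) = 1 − (1−0.02)·∏(1−qᵢ) over the active causes.
For the numerator, keep only misconfigured router=true terms: 0.075680 + 0.017111 = 0.092791
Normalizer over all consistent configurations: 0.02×0.89×0.83 + 0.5002×0.89×0.17 + 0.8334×0.11×0.83 + 0.915034×0.11×0.17 = 0.183654
P(misconfigured router | latency alert) = 0.092791/0.183654 ≈ 0.505

With the extra evidence:
P(latency alert | DDoS attack) = 0.8334×0.83 + 0.915034×0.17 = 0.691722 + 0.155556 = 0.847278
Restricting to configurations with misconfigured router present: 0.915034×0.17 = 0.155556.
P(misconfigured router | latency alert, DDoS attack) = 0.155556 / 0.847278 ≈ 0.184
This is intercausal reasoning (explaining away): once DDoS attack accounts for the latency alert, misconfigured router becomes less likely.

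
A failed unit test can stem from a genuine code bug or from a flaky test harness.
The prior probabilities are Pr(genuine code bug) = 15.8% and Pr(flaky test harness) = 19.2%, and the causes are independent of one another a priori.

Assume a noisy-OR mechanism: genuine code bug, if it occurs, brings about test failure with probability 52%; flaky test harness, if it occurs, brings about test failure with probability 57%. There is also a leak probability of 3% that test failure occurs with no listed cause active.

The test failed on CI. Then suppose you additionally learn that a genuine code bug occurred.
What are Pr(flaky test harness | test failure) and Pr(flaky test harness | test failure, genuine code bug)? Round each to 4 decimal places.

Pr(flaky test harness | test failure) ≈ 0.5721; Pr(flaky test harness | test failure, genuine code bug) ≈ 0.2623

Under noisy-OR, P(test failure | causes) = 1 − (1−0.03)·∏(1−qᵢ) over the active causes.
P(test failure) = 0.03·0.842·0.808 + 0.5829·0.842·0.192 + 0.5344·0.158·0.808 + 0.799792·0.158·0.192 = 0.020410 + 0.094234 + 0.068224 + 0.024262 = 0.207130
Restricting to configurations with flaky test harness present: 0.094234 + 0.024262 = 0.118496.
P(flaky test harness | test failure) = 0.118496 / 0.207130 ≈ 0.5721

Now also conditioning on genuine code bug=true:
P(test failure | genuine code bug) = 0.5344*0.808 + 0.799792*0.192 = 0.431795 + 0.153560 = 0.585355
The flaky test harness-present share is 0.799792*0.192 = 0.153560.
So P(flaky test harness | test failure, genuine code bug) = 0.153560/0.585355 ≈ 0.2623.
— genuine code bug explains away the evidence for flaky test harness.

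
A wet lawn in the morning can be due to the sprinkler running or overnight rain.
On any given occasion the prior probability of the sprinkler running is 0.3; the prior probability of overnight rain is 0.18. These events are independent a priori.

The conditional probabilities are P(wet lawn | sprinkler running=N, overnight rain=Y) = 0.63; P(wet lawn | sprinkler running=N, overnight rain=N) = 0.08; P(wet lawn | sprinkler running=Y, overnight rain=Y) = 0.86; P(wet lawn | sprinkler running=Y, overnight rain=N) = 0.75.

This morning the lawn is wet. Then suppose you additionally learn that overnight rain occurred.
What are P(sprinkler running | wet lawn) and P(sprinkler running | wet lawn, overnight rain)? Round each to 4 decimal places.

Enumerate the 4 (sprinkler running, overnight rain) configurations and weight by the priors:
  P(wet lawn) = 0.08×0.7×0.82 + 0.63×0.7×0.18 + 0.75×0.3×0.82 + 0.86×0.3×0.18
        = 0.045920 + 0.079380 + 0.184500 + 0.046440 = 0.356240
Configurations with sprinkler running contribute 0.230940, so
  P(sprinkler running | wet lawn) = 0.230940 / 0.356240 ≈ 0.6483

With the extra evidence:
P(wet lawn | overnight rain) = 0.63·0.7 + 0.86·0.3 = 0.441000 + 0.258000 = 0.699000
Of this, 0.258000 comes from 0.86·0.3 (the sprinkler running=true cases).
P(sprinkler running | wet lawn, overnight rain) = 0.258000 / 0.699000 ≈ 0.3691

P(sprinkler running | wet lawn) ≈ 0.6483; P(sprinkler running | wet lawn, overnight rain) ≈ 0.3691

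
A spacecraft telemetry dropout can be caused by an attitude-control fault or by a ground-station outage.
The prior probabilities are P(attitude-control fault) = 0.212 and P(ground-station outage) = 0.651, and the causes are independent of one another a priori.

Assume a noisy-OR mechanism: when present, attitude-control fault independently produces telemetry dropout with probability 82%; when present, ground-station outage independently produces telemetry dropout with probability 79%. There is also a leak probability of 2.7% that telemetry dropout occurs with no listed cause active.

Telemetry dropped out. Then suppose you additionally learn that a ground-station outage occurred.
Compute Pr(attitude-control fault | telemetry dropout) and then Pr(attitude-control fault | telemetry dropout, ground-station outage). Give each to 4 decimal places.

Pr(attitude-control fault | telemetry dropout) ≈ 0.3182; Pr(attitude-control fault | telemetry dropout, ground-station outage) ≈ 0.2457

Under noisy-OR, P(telemetry dropout | causes) = 1 − (1−0.027)·∏(1−qᵢ) over the active causes.
For the numerator, keep only attitude-control fault=true terms: 0.061030 + 0.132936 = 0.193966
Normalizer over all consistent configurations: 0.027*0.788*0.349 + 0.79567*0.788*0.651 + 0.82486*0.212*0.349 + 0.963221*0.212*0.651 = 0.609560
Posterior = 0.193966 / 0.609560 ≈ 0.3182

With the extra evidence:
Sum P(telemetry dropout|·) weighted by the priors over both values of attitude-control fault:
  P(telemetry dropout | ground-station outage) = 0.79567*0.788 + 0.963221*0.212
        = 0.626988 + 0.204203 = 0.831191
Keeping only the attitude-control fault-present terms gives 0.204203, so
  P(attitude-control fault | telemetry dropout, ground-station outage) = 0.204203 / 0.831191 ≈ 0.2457
The drop from 0.3182 to 0.2457 is the explaining-away (discounting) effect.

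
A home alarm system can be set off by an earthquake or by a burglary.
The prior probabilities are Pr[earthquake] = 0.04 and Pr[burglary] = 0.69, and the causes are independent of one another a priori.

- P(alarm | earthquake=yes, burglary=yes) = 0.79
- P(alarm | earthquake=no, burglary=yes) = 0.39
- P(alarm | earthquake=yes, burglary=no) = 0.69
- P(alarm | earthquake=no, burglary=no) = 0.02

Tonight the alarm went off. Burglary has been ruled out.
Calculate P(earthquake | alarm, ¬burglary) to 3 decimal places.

P(earthquake | alarm, ¬burglary) ≈ 0.590

P(alarm | ¬burglary) = 0.02×0.96 + 0.69×0.04 = 0.019200 + 0.027600 = 0.046800
The earthquake-present share is 0.69×0.04 = 0.027600.
So P(earthquake | alarm, ¬burglary) = 0.027600/0.046800 ≈ 0.590.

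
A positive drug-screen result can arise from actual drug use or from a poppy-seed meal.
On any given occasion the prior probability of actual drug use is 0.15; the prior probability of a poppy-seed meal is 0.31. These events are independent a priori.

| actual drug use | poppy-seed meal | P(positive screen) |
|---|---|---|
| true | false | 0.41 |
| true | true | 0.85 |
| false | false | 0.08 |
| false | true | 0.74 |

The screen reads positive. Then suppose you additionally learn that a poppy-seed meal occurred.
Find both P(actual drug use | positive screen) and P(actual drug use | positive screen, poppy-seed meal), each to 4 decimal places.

P(actual drug use | positive screen) ≈ 0.2531; P(actual drug use | positive screen, poppy-seed meal) ≈ 0.1685

Numerator (weight on configurations with actual drug use): 0.042435 + 0.039525 = 0.081960
The normalizing constant is 0.08×0.85×0.69 + 0.74×0.85×0.31 + 0.41×0.15×0.69 + 0.85×0.15×0.31 = 0.323870
P(actual drug use | positive screen) = 0.081960/0.323870 ≈ 0.2531

With the extra evidence:
Enumerate both values of actual drug use and weight by the priors:
  P(positive screen | poppy-seed meal) = 0.74×0.85 + 0.85×0.15
        = 0.629000 + 0.127500 = 0.756500
Configurations with actual drug use contribute 0.127500, so
  P(actual drug use | positive screen, poppy-seed meal) = 0.127500 / 0.756500 ≈ 0.1685
This is intercausal reasoning (explaining away): once poppy-seed meal accounts for the positive screen, actual drug use becomes less likely.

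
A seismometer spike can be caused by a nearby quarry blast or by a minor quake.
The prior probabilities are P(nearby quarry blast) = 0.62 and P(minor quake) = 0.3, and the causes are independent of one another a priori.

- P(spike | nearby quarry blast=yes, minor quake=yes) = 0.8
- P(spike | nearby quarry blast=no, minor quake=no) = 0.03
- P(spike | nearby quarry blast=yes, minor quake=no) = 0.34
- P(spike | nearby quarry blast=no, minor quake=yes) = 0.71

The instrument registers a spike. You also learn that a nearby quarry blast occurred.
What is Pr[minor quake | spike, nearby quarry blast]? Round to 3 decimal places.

Sum P(spike|·) weighted by the priors over both values of minor quake:
  P(spike | nearby quarry blast) = 0.34*0.7 + 0.8*0.3
        = 0.238000 + 0.240000 = 0.478000
Configurations with minor quake contribute 0.240000, so
  P(minor quake | spike, nearby quarry blast) = 0.240000 / 0.478000 ≈ 0.502

Pr[minor quake | spike, nearby quarry blast] ≈ 0.502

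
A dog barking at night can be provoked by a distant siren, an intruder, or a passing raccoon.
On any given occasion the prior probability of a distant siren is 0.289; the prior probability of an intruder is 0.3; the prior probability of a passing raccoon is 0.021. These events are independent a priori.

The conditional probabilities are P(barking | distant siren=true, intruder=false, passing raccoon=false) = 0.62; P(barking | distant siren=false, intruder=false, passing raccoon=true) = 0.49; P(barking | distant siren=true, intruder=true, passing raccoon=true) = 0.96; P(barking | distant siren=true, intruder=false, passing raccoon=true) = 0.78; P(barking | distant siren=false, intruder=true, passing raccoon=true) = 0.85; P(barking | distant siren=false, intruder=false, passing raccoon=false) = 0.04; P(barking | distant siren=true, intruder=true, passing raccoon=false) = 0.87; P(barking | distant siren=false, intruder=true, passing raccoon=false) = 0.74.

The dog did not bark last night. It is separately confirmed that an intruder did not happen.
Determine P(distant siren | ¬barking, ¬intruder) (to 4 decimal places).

Numerator (weight on configurations with distant siren): 0.107514 + 0.001335 = 0.108849
The normalizing constant is 0.96*0.711*0.979 + 0.51*0.711*0.021 + 0.38*0.289*0.979 + 0.22*0.289*0.021 = 0.784690
P(distant siren | ¬barking, ¬intruder) = 0.108849/0.784690 ≈ 0.1387

P(distant siren | ¬barking, ¬intruder) ≈ 0.1387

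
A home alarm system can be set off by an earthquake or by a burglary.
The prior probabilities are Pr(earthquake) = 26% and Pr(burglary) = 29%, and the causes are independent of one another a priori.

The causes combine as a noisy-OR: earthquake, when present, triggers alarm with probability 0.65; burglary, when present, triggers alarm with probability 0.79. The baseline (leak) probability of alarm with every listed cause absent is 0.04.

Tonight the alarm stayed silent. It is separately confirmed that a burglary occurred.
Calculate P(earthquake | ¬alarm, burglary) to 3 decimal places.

Under noisy-OR, P(alarm | causes) = 1 − (1−0.04)·∏(1−qᵢ) over the active causes.
P(¬alarm | burglary) = 0.2016×0.74 + 0.07056×0.26 = 0.149184 + 0.018346 = 0.167530
The earthquake-present share is 0.07056×0.26 = 0.018346.
So P(earthquake | ¬alarm, burglary) = 0.018346/0.167530 ≈ 0.110.

P(earthquake | ¬alarm, burglary) ≈ 0.110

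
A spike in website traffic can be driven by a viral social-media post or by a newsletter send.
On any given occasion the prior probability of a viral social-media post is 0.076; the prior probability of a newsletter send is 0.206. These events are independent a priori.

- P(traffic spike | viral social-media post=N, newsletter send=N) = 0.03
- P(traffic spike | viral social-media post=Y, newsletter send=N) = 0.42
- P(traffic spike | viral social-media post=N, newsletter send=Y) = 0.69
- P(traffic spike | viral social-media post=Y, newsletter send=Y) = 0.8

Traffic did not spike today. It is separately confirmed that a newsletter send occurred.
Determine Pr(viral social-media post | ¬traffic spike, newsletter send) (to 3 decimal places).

Numerator (weight on configurations with viral social-media post): 0.2*0.076 = 0.015200
The normalizing constant is 0.31*0.924 + 0.2*0.076 = 0.301640
Posterior = 0.015200 / 0.301640 ≈ 0.050

Pr(viral social-media post | ¬traffic spike, newsletter send) ≈ 0.050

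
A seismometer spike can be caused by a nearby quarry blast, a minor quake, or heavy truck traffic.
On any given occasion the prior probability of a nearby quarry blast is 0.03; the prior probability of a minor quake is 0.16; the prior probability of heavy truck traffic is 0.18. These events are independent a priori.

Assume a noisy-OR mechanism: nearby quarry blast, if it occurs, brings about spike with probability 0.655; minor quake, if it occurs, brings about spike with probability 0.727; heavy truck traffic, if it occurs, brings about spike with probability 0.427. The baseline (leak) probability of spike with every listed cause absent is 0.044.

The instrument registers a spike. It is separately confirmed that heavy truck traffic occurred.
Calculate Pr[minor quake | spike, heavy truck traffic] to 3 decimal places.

Under noisy-OR, P(spike | causes) = 1 − (1−0.044)·∏(1−qᵢ) over the active causes.
Numerator (weight on configurations with minor quake): 0.131990 + 0.004552 = 0.136542
The normalizing constant is 0.452212*0.97*0.84 + 0.850454*0.97*0.16 + 0.811013*0.03*0.84 + 0.948407*0.03*0.16 = 0.525442
P(minor quake | spike, heavy truck traffic) = 0.136542/0.525442 ≈ 0.260

Pr[minor quake | spike, heavy truck traffic] ≈ 0.260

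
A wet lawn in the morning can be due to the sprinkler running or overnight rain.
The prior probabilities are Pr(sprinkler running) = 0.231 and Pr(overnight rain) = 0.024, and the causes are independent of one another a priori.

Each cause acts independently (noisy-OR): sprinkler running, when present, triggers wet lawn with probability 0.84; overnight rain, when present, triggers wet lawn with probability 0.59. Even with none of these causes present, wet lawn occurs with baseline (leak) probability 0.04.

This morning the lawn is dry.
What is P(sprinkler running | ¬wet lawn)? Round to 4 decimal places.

Under noisy-OR, P(wet lawn | causes) = 1 − (1−0.04)·∏(1−qᵢ) over the active causes.
Numerator (weight on configurations with sprinkler running): 0.034630 + 0.000349 = 0.034979
Denominator P(¬wet lawn): 0.96·0.769·0.976 + 0.3936·0.769·0.024 + 0.1536·0.231·0.976 + 0.062976·0.231·0.024 = 0.762765
Posterior = 0.034979 / 0.762765 ≈ 0.0459

P(sprinkler running | ¬wet lawn) ≈ 0.0459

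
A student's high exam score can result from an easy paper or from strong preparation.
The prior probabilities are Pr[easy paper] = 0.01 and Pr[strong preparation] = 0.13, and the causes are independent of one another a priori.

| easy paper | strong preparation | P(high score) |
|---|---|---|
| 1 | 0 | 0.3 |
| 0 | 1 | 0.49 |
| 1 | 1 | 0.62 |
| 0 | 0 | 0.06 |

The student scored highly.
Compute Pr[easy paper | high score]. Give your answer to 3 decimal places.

P(high score) = 0.06·0.99·0.87 + 0.49·0.99·0.13 + 0.3·0.01·0.87 + 0.62·0.01·0.13 = 0.051678 + 0.063063 + 0.002610 + 0.000806 = 0.118157
The easy paper-present share is 0.002610 + 0.000806 = 0.003416.
Hence the posterior is 0.003416/0.118157 ≈ 0.029.

Pr[easy paper | high score] ≈ 0.029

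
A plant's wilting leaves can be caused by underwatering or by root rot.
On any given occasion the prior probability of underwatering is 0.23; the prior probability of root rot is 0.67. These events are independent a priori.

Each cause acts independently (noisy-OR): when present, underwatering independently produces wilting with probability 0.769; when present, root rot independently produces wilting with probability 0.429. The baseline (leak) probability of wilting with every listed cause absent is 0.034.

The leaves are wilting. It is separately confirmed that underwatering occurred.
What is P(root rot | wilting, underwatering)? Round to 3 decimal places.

P(root rot | wilting, underwatering) ≈ 0.695

Under noisy-OR, P(wilting | causes) = 1 − (1−0.034)·∏(1−qᵢ) over the active causes.
P(wilting | underwatering) = 0.776854×0.33 + 0.872584×0.67 = 0.256362 + 0.584631 = 0.840993
Of this, 0.584631 comes from 0.872584×0.67 (the root rot=true cases).
Hence the posterior is 0.584631/0.840993 ≈ 0.695.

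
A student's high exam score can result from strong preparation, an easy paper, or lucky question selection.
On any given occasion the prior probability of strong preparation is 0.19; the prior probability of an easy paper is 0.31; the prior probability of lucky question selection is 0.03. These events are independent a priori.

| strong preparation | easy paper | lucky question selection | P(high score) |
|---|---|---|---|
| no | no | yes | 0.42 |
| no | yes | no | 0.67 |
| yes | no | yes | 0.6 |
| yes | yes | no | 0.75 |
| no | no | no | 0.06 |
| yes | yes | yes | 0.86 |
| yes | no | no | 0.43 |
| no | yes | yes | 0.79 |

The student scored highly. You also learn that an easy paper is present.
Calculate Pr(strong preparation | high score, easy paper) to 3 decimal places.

Pr(strong preparation | high score, easy paper) ≈ 0.208

By total probability over the 4 (strong preparation, lucky question selection) configurations:
  P(high score | easy paper) = 0.67×0.81×0.97 + 0.79×0.81×0.03 + 0.75×0.19×0.97 + 0.86×0.19×0.03
        = 0.526419 + 0.019197 + 0.138225 + 0.004902 = 0.688743
The terms with strong preparation present sum to 0.143127, so
  P(strong preparation | high score, easy paper) = 0.143127 / 0.688743 ≈ 0.208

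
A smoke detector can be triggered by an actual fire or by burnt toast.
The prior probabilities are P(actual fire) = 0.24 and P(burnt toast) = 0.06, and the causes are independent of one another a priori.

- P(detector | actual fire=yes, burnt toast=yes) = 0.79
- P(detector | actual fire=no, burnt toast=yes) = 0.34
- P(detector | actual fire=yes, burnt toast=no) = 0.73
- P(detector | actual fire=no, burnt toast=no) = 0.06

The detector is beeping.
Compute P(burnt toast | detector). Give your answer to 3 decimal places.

P(burnt toast | detector) ≈ 0.115

P(detector) = 0.06*0.76*0.94 + 0.34*0.76*0.06 + 0.73*0.24*0.94 + 0.79*0.24*0.06 = 0.042864 + 0.015504 + 0.164688 + 0.011376 = 0.234432
The burnt toast-present share is 0.015504 + 0.011376 = 0.026880.
So P(burnt toast | detector) = 0.026880/0.234432 ≈ 0.115.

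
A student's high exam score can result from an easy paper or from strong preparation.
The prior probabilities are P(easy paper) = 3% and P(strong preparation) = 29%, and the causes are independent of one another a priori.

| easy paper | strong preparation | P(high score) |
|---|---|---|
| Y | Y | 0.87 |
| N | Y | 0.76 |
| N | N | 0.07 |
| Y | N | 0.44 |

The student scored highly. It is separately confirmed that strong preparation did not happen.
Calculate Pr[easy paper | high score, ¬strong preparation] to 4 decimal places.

Pr[easy paper | high score, ¬strong preparation] ≈ 0.1628

P(high score | ¬strong preparation) = 0.07×0.97 + 0.44×0.03 = 0.067900 + 0.013200 = 0.081100
Restricting to configurations with easy paper present: 0.44×0.03 = 0.013200.
So P(easy paper | high score, ¬strong preparation) = 0.013200/0.081100 ≈ 0.1628.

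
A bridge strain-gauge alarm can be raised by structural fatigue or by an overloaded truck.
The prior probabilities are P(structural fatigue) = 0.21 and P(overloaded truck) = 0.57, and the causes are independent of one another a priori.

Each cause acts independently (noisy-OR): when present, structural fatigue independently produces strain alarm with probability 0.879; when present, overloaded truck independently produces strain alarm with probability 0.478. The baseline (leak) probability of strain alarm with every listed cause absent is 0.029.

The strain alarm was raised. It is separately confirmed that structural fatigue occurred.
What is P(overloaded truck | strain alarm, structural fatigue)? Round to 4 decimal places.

P(overloaded truck | strain alarm, structural fatigue) ≈ 0.5851

Under noisy-OR, P(strain alarm | causes) = 1 − (1−0.029)·∏(1−qᵢ) over the active causes.
Sum P(strain alarm|·) weighted by the priors over both values of overloaded truck:
  P(strain alarm | structural fatigue) = 0.882509*0.43 + 0.93867*0.57
        = 0.379479 + 0.535042 = 0.914521
Keeping only the overloaded truck-present terms gives 0.535042, so
  P(overloaded truck | strain alarm, structural fatigue) = 0.535042 / 0.914521 ≈ 0.5851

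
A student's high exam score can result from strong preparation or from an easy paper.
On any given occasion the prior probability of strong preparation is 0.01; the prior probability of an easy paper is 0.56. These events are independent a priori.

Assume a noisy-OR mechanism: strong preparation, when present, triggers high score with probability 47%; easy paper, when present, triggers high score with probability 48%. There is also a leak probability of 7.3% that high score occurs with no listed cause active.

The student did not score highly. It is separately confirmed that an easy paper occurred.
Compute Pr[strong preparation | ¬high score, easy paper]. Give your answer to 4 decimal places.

Under noisy-OR, P(high score | causes) = 1 − (1−0.073)·∏(1−qᵢ) over the active causes.
By total probability over both values of strong preparation:
  P(¬high score | easy paper) = 0.48204×0.99 + 0.255481×0.01
        = 0.477220 + 0.002555 = 0.479775
The terms with strong preparation present sum to 0.002555, so
  P(strong preparation | ¬high score, easy paper) = 0.002555 / 0.479775 ≈ 0.0053

Pr[strong preparation | ¬high score, easy paper] ≈ 0.0053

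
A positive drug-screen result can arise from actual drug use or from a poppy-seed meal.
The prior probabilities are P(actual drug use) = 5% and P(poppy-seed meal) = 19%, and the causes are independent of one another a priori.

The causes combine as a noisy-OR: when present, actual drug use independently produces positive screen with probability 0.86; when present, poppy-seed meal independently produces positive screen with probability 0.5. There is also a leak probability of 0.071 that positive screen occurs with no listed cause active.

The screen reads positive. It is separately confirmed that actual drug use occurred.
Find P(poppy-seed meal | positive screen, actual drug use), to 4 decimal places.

P(poppy-seed meal | positive screen, actual drug use) ≈ 0.2013

Under noisy-OR, P(positive screen | causes) = 1 − (1−0.071)·∏(1−qᵢ) over the active causes.
Sum P(positive screen|·) weighted by the priors over both values of poppy-seed meal:
  P(positive screen | actual drug use) = 0.86994×0.81 + 0.93497×0.19
        = 0.704651 + 0.177644 = 0.882295
Configurations with poppy-seed meal contribute 0.177644, so
  P(poppy-seed meal | positive screen, actual drug use) = 0.177644 / 0.882295 ≈ 0.2013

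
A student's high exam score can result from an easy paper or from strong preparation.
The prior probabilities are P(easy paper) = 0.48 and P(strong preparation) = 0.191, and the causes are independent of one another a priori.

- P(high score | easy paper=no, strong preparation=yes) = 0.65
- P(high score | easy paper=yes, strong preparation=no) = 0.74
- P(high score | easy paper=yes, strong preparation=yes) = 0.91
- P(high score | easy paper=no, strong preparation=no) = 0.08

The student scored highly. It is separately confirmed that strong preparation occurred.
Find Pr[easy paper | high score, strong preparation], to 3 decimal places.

For the numerator, keep only easy paper=true terms: 0.91×0.48 = 0.436800
The normalizing constant is 0.65×0.52 + 0.91×0.48 = 0.774800
Posterior = 0.436800 / 0.774800 ≈ 0.564

Pr[easy paper | high score, strong preparation] ≈ 0.564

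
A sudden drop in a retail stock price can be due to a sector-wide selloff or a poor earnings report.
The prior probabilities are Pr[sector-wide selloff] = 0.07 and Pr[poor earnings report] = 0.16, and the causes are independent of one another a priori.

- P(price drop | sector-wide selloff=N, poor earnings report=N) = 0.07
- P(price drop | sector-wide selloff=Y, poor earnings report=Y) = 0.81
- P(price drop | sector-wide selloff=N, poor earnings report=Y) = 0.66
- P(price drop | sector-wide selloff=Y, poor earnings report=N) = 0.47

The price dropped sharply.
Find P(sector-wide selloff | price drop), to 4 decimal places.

P(sector-wide selloff | price drop) ≈ 0.1936

For the numerator, keep only sector-wide selloff=true terms: 0.027636 + 0.009072 = 0.036708
The normalizing constant is 0.07×0.93×0.84 + 0.66×0.93×0.16 + 0.47×0.07×0.84 + 0.81×0.07×0.16 = 0.189600
Posterior = 0.036708 / 0.189600 ≈ 0.1936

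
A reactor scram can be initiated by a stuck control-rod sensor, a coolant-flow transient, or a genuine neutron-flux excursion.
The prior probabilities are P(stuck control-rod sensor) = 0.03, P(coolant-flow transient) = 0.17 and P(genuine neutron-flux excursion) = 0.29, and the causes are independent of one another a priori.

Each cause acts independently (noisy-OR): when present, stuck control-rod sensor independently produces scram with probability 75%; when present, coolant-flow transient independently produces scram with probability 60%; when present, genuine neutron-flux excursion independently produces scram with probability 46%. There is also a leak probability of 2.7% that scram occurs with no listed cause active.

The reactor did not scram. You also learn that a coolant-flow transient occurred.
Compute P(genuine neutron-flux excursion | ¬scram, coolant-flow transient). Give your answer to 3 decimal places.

P(genuine neutron-flux excursion | ¬scram, coolant-flow transient) ≈ 0.181

Under noisy-OR, P(scram | causes) = 1 − (1−0.027)·∏(1−qᵢ) over the active causes.
Enumerate the 4 (stuck control-rod sensor, genuine neutron-flux excursion) configurations and weight by the priors:
  P(¬scram | coolant-flow transient) = 0.3892*0.97*0.71 + 0.210168*0.97*0.29 + 0.0973*0.03*0.71 + 0.052542*0.03*0.29
        = 0.268042 + 0.059120 + 0.002072 + 0.000457 = 0.329691
Keeping only the genuine neutron-flux excursion-present terms gives 0.059577, so
  P(genuine neutron-flux excursion | ¬scram, coolant-flow transient) = 0.059577 / 0.329691 ≈ 0.181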